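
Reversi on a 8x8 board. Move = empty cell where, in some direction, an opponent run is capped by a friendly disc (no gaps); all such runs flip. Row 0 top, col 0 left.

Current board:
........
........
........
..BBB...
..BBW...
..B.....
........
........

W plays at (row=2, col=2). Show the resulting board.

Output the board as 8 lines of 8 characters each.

Place W at (2,2); scan 8 dirs for brackets.
Dir NW: first cell '.' (not opp) -> no flip
Dir N: first cell '.' (not opp) -> no flip
Dir NE: first cell '.' (not opp) -> no flip
Dir W: first cell '.' (not opp) -> no flip
Dir E: first cell '.' (not opp) -> no flip
Dir SW: first cell '.' (not opp) -> no flip
Dir S: opp run (3,2) (4,2) (5,2), next='.' -> no flip
Dir SE: opp run (3,3) capped by W -> flip
All flips: (3,3)

Answer: ........
........
..W.....
..BWB...
..BBW...
..B.....
........
........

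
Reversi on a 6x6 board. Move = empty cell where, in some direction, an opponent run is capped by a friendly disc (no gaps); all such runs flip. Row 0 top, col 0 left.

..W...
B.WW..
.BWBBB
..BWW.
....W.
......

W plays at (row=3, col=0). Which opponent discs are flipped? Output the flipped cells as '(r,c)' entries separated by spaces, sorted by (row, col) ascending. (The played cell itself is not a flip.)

Dir NW: edge -> no flip
Dir N: first cell '.' (not opp) -> no flip
Dir NE: opp run (2,1) capped by W -> flip
Dir W: edge -> no flip
Dir E: first cell '.' (not opp) -> no flip
Dir SW: edge -> no flip
Dir S: first cell '.' (not opp) -> no flip
Dir SE: first cell '.' (not opp) -> no flip

Answer: (2,1)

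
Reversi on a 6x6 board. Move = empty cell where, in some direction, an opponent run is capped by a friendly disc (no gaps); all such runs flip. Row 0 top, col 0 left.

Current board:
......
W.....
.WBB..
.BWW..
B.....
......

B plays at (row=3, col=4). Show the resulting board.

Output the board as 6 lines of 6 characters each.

Answer: ......
W.....
.WBB..
.BBBB.
B.....
......

Derivation:
Place B at (3,4); scan 8 dirs for brackets.
Dir NW: first cell 'B' (not opp) -> no flip
Dir N: first cell '.' (not opp) -> no flip
Dir NE: first cell '.' (not opp) -> no flip
Dir W: opp run (3,3) (3,2) capped by B -> flip
Dir E: first cell '.' (not opp) -> no flip
Dir SW: first cell '.' (not opp) -> no flip
Dir S: first cell '.' (not opp) -> no flip
Dir SE: first cell '.' (not opp) -> no flip
All flips: (3,2) (3,3)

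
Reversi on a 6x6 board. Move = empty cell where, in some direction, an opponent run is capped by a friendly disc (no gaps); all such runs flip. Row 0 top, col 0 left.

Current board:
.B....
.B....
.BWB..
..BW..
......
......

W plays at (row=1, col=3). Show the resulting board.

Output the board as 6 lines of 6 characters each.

Place W at (1,3); scan 8 dirs for brackets.
Dir NW: first cell '.' (not opp) -> no flip
Dir N: first cell '.' (not opp) -> no flip
Dir NE: first cell '.' (not opp) -> no flip
Dir W: first cell '.' (not opp) -> no flip
Dir E: first cell '.' (not opp) -> no flip
Dir SW: first cell 'W' (not opp) -> no flip
Dir S: opp run (2,3) capped by W -> flip
Dir SE: first cell '.' (not opp) -> no flip
All flips: (2,3)

Answer: .B....
.B.W..
.BWW..
..BW..
......
......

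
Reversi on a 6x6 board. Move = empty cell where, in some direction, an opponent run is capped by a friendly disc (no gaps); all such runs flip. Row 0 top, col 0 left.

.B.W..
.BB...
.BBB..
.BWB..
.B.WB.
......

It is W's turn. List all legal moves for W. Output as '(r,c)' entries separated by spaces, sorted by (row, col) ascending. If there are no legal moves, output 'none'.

(0,0): no bracket -> illegal
(0,2): flips 2 -> legal
(1,0): flips 1 -> legal
(1,3): flips 2 -> legal
(1,4): flips 1 -> legal
(2,0): no bracket -> illegal
(2,4): no bracket -> illegal
(3,0): flips 3 -> legal
(3,4): flips 1 -> legal
(3,5): no bracket -> illegal
(4,0): no bracket -> illegal
(4,2): no bracket -> illegal
(4,5): flips 1 -> legal
(5,0): flips 1 -> legal
(5,1): no bracket -> illegal
(5,2): no bracket -> illegal
(5,3): no bracket -> illegal
(5,4): no bracket -> illegal
(5,5): no bracket -> illegal

Answer: (0,2) (1,0) (1,3) (1,4) (3,0) (3,4) (4,5) (5,0)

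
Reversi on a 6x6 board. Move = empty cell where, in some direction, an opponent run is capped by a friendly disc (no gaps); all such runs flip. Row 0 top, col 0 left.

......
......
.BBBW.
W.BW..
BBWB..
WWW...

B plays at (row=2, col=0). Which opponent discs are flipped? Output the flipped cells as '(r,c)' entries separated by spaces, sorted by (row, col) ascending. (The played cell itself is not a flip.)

Answer: (3,0)

Derivation:
Dir NW: edge -> no flip
Dir N: first cell '.' (not opp) -> no flip
Dir NE: first cell '.' (not opp) -> no flip
Dir W: edge -> no flip
Dir E: first cell 'B' (not opp) -> no flip
Dir SW: edge -> no flip
Dir S: opp run (3,0) capped by B -> flip
Dir SE: first cell '.' (not opp) -> no flip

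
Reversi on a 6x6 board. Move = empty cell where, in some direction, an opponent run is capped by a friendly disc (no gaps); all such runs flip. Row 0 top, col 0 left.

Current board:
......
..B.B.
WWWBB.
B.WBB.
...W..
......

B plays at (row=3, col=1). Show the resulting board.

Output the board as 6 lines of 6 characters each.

Answer: ......
..B.B.
WWWBB.
BBBBB.
...W..
......

Derivation:
Place B at (3,1); scan 8 dirs for brackets.
Dir NW: opp run (2,0), next=edge -> no flip
Dir N: opp run (2,1), next='.' -> no flip
Dir NE: opp run (2,2), next='.' -> no flip
Dir W: first cell 'B' (not opp) -> no flip
Dir E: opp run (3,2) capped by B -> flip
Dir SW: first cell '.' (not opp) -> no flip
Dir S: first cell '.' (not opp) -> no flip
Dir SE: first cell '.' (not opp) -> no flip
All flips: (3,2)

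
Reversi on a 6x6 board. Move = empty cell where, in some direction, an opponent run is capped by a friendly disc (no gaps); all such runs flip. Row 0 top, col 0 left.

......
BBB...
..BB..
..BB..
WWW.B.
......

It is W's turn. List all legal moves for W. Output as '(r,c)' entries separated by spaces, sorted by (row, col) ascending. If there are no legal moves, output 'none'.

Answer: (0,2) (1,4) (2,4)

Derivation:
(0,0): no bracket -> illegal
(0,1): no bracket -> illegal
(0,2): flips 3 -> legal
(0,3): no bracket -> illegal
(1,3): no bracket -> illegal
(1,4): flips 2 -> legal
(2,0): no bracket -> illegal
(2,1): no bracket -> illegal
(2,4): flips 1 -> legal
(3,1): no bracket -> illegal
(3,4): no bracket -> illegal
(3,5): no bracket -> illegal
(4,3): no bracket -> illegal
(4,5): no bracket -> illegal
(5,3): no bracket -> illegal
(5,4): no bracket -> illegal
(5,5): no bracket -> illegal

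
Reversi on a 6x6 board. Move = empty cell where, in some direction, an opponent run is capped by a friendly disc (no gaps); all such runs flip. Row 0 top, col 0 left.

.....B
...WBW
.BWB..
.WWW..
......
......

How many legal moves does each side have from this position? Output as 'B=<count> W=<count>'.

-- B to move --
(0,2): no bracket -> illegal
(0,3): flips 1 -> legal
(0,4): no bracket -> illegal
(1,1): no bracket -> illegal
(1,2): flips 1 -> legal
(2,0): no bracket -> illegal
(2,4): no bracket -> illegal
(2,5): flips 1 -> legal
(3,0): no bracket -> illegal
(3,4): no bracket -> illegal
(4,0): no bracket -> illegal
(4,1): flips 2 -> legal
(4,2): no bracket -> illegal
(4,3): flips 2 -> legal
(4,4): no bracket -> illegal
B mobility = 5
-- W to move --
(0,3): no bracket -> illegal
(0,4): no bracket -> illegal
(1,0): flips 1 -> legal
(1,1): flips 1 -> legal
(1,2): no bracket -> illegal
(2,0): flips 1 -> legal
(2,4): flips 1 -> legal
(2,5): no bracket -> illegal
(3,0): no bracket -> illegal
(3,4): no bracket -> illegal
W mobility = 4

Answer: B=5 W=4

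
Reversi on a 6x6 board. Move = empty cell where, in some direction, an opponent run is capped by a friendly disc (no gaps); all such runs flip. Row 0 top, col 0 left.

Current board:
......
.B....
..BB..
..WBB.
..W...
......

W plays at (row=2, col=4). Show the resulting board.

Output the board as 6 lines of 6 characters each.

Place W at (2,4); scan 8 dirs for brackets.
Dir NW: first cell '.' (not opp) -> no flip
Dir N: first cell '.' (not opp) -> no flip
Dir NE: first cell '.' (not opp) -> no flip
Dir W: opp run (2,3) (2,2), next='.' -> no flip
Dir E: first cell '.' (not opp) -> no flip
Dir SW: opp run (3,3) capped by W -> flip
Dir S: opp run (3,4), next='.' -> no flip
Dir SE: first cell '.' (not opp) -> no flip
All flips: (3,3)

Answer: ......
.B....
..BBW.
..WWB.
..W...
......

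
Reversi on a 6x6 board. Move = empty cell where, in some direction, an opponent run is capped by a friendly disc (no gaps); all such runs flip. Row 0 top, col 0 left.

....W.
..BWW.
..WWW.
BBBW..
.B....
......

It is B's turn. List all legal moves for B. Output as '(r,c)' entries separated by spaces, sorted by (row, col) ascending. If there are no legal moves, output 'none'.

(0,2): no bracket -> illegal
(0,3): no bracket -> illegal
(0,5): flips 2 -> legal
(1,1): no bracket -> illegal
(1,5): flips 2 -> legal
(2,1): no bracket -> illegal
(2,5): no bracket -> illegal
(3,4): flips 2 -> legal
(3,5): no bracket -> illegal
(4,2): no bracket -> illegal
(4,3): no bracket -> illegal
(4,4): no bracket -> illegal

Answer: (0,5) (1,5) (3,4)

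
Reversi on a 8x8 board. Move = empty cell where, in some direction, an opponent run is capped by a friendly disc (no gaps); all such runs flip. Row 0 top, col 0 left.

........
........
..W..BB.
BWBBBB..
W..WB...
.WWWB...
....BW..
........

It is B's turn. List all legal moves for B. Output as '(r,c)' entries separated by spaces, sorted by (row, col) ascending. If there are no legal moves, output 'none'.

(1,1): flips 1 -> legal
(1,2): flips 1 -> legal
(1,3): no bracket -> illegal
(2,0): no bracket -> illegal
(2,1): no bracket -> illegal
(2,3): no bracket -> illegal
(4,1): no bracket -> illegal
(4,2): flips 2 -> legal
(5,0): flips 4 -> legal
(5,5): no bracket -> illegal
(5,6): no bracket -> illegal
(6,0): no bracket -> illegal
(6,1): flips 2 -> legal
(6,2): flips 1 -> legal
(6,3): flips 2 -> legal
(6,6): flips 1 -> legal
(7,4): no bracket -> illegal
(7,5): no bracket -> illegal
(7,6): flips 1 -> legal

Answer: (1,1) (1,2) (4,2) (5,0) (6,1) (6,2) (6,3) (6,6) (7,6)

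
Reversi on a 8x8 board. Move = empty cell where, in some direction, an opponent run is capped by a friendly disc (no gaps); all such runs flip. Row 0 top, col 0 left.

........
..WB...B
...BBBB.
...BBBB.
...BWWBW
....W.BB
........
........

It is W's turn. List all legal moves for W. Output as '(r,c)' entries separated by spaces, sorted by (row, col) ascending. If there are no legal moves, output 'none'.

Answer: (1,4) (1,5) (2,2) (2,7) (3,2) (4,2) (6,5) (6,7)

Derivation:
(0,2): no bracket -> illegal
(0,3): no bracket -> illegal
(0,4): no bracket -> illegal
(0,6): no bracket -> illegal
(0,7): no bracket -> illegal
(1,4): flips 5 -> legal
(1,5): flips 2 -> legal
(1,6): no bracket -> illegal
(2,2): flips 1 -> legal
(2,7): flips 1 -> legal
(3,2): flips 1 -> legal
(3,7): no bracket -> illegal
(4,2): flips 1 -> legal
(5,2): no bracket -> illegal
(5,3): no bracket -> illegal
(5,5): no bracket -> illegal
(6,5): flips 1 -> legal
(6,6): no bracket -> illegal
(6,7): flips 2 -> legal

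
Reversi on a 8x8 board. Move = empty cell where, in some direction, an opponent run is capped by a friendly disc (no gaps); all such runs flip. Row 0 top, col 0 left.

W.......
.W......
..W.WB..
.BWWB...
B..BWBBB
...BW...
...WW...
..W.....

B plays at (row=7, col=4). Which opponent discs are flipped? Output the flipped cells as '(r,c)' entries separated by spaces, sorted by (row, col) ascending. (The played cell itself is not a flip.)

Dir NW: opp run (6,3), next='.' -> no flip
Dir N: opp run (6,4) (5,4) (4,4) capped by B -> flip
Dir NE: first cell '.' (not opp) -> no flip
Dir W: first cell '.' (not opp) -> no flip
Dir E: first cell '.' (not opp) -> no flip
Dir SW: edge -> no flip
Dir S: edge -> no flip
Dir SE: edge -> no flip

Answer: (4,4) (5,4) (6,4)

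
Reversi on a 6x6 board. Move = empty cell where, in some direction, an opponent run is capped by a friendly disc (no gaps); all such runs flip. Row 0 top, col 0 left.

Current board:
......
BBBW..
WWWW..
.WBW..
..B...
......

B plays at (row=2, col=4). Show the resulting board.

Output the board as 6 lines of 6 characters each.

Place B at (2,4); scan 8 dirs for brackets.
Dir NW: opp run (1,3), next='.' -> no flip
Dir N: first cell '.' (not opp) -> no flip
Dir NE: first cell '.' (not opp) -> no flip
Dir W: opp run (2,3) (2,2) (2,1) (2,0), next=edge -> no flip
Dir E: first cell '.' (not opp) -> no flip
Dir SW: opp run (3,3) capped by B -> flip
Dir S: first cell '.' (not opp) -> no flip
Dir SE: first cell '.' (not opp) -> no flip
All flips: (3,3)

Answer: ......
BBBW..
WWWWB.
.WBB..
..B...
......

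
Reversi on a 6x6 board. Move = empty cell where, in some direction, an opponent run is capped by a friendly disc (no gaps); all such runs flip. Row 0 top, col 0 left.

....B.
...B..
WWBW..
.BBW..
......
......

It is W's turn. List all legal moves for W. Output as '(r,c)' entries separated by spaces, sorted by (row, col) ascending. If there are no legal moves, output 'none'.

(0,2): no bracket -> illegal
(0,3): flips 1 -> legal
(0,5): no bracket -> illegal
(1,1): flips 1 -> legal
(1,2): no bracket -> illegal
(1,4): no bracket -> illegal
(1,5): no bracket -> illegal
(2,4): no bracket -> illegal
(3,0): flips 2 -> legal
(4,0): no bracket -> illegal
(4,1): flips 2 -> legal
(4,2): flips 1 -> legal
(4,3): flips 1 -> legal

Answer: (0,3) (1,1) (3,0) (4,1) (4,2) (4,3)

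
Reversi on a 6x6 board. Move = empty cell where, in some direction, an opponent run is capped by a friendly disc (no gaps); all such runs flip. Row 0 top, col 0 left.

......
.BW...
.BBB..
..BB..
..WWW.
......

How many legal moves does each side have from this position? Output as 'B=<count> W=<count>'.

Answer: B=9 W=6

Derivation:
-- B to move --
(0,1): flips 1 -> legal
(0,2): flips 1 -> legal
(0,3): flips 1 -> legal
(1,3): flips 1 -> legal
(3,1): no bracket -> illegal
(3,4): no bracket -> illegal
(3,5): no bracket -> illegal
(4,1): no bracket -> illegal
(4,5): no bracket -> illegal
(5,1): flips 1 -> legal
(5,2): flips 1 -> legal
(5,3): flips 1 -> legal
(5,4): flips 1 -> legal
(5,5): flips 1 -> legal
B mobility = 9
-- W to move --
(0,0): flips 3 -> legal
(0,1): no bracket -> illegal
(0,2): no bracket -> illegal
(1,0): flips 3 -> legal
(1,3): flips 2 -> legal
(1,4): no bracket -> illegal
(2,0): no bracket -> illegal
(2,4): flips 1 -> legal
(3,0): flips 1 -> legal
(3,1): no bracket -> illegal
(3,4): flips 1 -> legal
(4,1): no bracket -> illegal
W mobility = 6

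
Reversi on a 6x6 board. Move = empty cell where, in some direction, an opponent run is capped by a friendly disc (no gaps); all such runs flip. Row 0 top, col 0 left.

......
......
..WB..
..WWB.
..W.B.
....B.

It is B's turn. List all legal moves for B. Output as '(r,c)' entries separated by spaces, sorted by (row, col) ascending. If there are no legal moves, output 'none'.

Answer: (1,1) (2,1) (3,1) (4,1) (4,3)

Derivation:
(1,1): flips 2 -> legal
(1,2): no bracket -> illegal
(1,3): no bracket -> illegal
(2,1): flips 1 -> legal
(2,4): no bracket -> illegal
(3,1): flips 2 -> legal
(4,1): flips 1 -> legal
(4,3): flips 1 -> legal
(5,1): no bracket -> illegal
(5,2): no bracket -> illegal
(5,3): no bracket -> illegal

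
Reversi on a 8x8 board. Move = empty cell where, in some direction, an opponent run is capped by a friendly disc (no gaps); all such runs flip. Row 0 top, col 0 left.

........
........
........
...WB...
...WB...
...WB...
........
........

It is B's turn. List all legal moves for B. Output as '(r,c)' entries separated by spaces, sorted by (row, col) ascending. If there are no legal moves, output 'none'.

Answer: (2,2) (3,2) (4,2) (5,2) (6,2)

Derivation:
(2,2): flips 1 -> legal
(2,3): no bracket -> illegal
(2,4): no bracket -> illegal
(3,2): flips 2 -> legal
(4,2): flips 1 -> legal
(5,2): flips 2 -> legal
(6,2): flips 1 -> legal
(6,3): no bracket -> illegal
(6,4): no bracket -> illegal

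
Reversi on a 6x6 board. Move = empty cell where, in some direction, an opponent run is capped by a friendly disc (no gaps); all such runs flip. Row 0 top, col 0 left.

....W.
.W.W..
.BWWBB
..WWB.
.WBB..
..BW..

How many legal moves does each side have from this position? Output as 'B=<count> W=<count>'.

-- B to move --
(0,0): no bracket -> illegal
(0,1): flips 1 -> legal
(0,2): flips 1 -> legal
(0,3): flips 3 -> legal
(0,5): no bracket -> illegal
(1,0): no bracket -> illegal
(1,2): flips 3 -> legal
(1,4): no bracket -> illegal
(1,5): no bracket -> illegal
(2,0): no bracket -> illegal
(3,0): flips 1 -> legal
(3,1): flips 2 -> legal
(4,0): flips 1 -> legal
(4,4): no bracket -> illegal
(5,0): no bracket -> illegal
(5,1): no bracket -> illegal
(5,4): flips 1 -> legal
B mobility = 8
-- W to move --
(1,0): flips 1 -> legal
(1,2): no bracket -> illegal
(1,4): no bracket -> illegal
(1,5): flips 1 -> legal
(2,0): flips 1 -> legal
(3,0): no bracket -> illegal
(3,1): flips 2 -> legal
(3,5): flips 2 -> legal
(4,4): flips 2 -> legal
(4,5): flips 1 -> legal
(5,1): flips 2 -> legal
(5,4): flips 1 -> legal
W mobility = 9

Answer: B=8 W=9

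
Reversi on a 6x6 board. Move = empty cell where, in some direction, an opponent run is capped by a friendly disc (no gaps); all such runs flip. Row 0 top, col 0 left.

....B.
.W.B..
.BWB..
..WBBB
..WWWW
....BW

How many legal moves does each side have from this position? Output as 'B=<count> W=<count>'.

Answer: B=7 W=9

Derivation:
-- B to move --
(0,0): flips 2 -> legal
(0,1): flips 1 -> legal
(0,2): no bracket -> illegal
(1,0): no bracket -> illegal
(1,2): no bracket -> illegal
(2,0): no bracket -> illegal
(3,1): flips 2 -> legal
(4,1): flips 1 -> legal
(5,1): flips 1 -> legal
(5,2): flips 1 -> legal
(5,3): flips 2 -> legal
B mobility = 7
-- W to move --
(0,2): no bracket -> illegal
(0,3): flips 3 -> legal
(0,5): no bracket -> illegal
(1,0): flips 1 -> legal
(1,2): flips 2 -> legal
(1,4): flips 1 -> legal
(1,5): no bracket -> illegal
(2,0): flips 1 -> legal
(2,4): flips 3 -> legal
(2,5): flips 2 -> legal
(3,0): no bracket -> illegal
(3,1): flips 1 -> legal
(5,3): flips 1 -> legal
W mobility = 9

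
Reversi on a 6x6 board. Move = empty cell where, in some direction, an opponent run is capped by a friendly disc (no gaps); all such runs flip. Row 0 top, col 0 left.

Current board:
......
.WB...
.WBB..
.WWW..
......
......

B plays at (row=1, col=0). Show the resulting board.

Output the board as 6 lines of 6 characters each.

Place B at (1,0); scan 8 dirs for brackets.
Dir NW: edge -> no flip
Dir N: first cell '.' (not opp) -> no flip
Dir NE: first cell '.' (not opp) -> no flip
Dir W: edge -> no flip
Dir E: opp run (1,1) capped by B -> flip
Dir SW: edge -> no flip
Dir S: first cell '.' (not opp) -> no flip
Dir SE: opp run (2,1) (3,2), next='.' -> no flip
All flips: (1,1)

Answer: ......
BBB...
.WBB..
.WWW..
......
......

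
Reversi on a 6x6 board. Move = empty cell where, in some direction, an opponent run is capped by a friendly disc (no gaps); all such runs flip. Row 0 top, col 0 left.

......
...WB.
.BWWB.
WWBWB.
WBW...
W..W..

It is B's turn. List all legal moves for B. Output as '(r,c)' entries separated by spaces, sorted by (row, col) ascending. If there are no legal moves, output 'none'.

Answer: (0,2) (1,2) (4,3) (5,1) (5,2)

Derivation:
(0,2): flips 1 -> legal
(0,3): no bracket -> illegal
(0,4): no bracket -> illegal
(1,1): no bracket -> illegal
(1,2): flips 3 -> legal
(2,0): no bracket -> illegal
(4,3): flips 1 -> legal
(4,4): no bracket -> illegal
(5,1): flips 2 -> legal
(5,2): flips 1 -> legal
(5,4): no bracket -> illegal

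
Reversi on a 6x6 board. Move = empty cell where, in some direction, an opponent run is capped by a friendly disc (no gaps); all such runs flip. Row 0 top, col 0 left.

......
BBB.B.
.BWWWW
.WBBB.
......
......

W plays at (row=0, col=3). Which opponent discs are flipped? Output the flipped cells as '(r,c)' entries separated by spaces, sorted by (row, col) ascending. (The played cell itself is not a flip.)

Dir NW: edge -> no flip
Dir N: edge -> no flip
Dir NE: edge -> no flip
Dir W: first cell '.' (not opp) -> no flip
Dir E: first cell '.' (not opp) -> no flip
Dir SW: opp run (1,2) (2,1), next='.' -> no flip
Dir S: first cell '.' (not opp) -> no flip
Dir SE: opp run (1,4) capped by W -> flip

Answer: (1,4)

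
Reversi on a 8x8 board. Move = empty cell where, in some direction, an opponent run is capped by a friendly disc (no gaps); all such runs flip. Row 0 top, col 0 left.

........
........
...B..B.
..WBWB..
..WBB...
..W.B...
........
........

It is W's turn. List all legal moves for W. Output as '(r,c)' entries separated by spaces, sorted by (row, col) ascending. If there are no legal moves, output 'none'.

Answer: (1,2) (1,4) (2,4) (3,6) (4,5) (6,4) (6,5)

Derivation:
(1,2): flips 1 -> legal
(1,3): no bracket -> illegal
(1,4): flips 1 -> legal
(1,5): no bracket -> illegal
(1,6): no bracket -> illegal
(1,7): no bracket -> illegal
(2,2): no bracket -> illegal
(2,4): flips 1 -> legal
(2,5): no bracket -> illegal
(2,7): no bracket -> illegal
(3,6): flips 1 -> legal
(3,7): no bracket -> illegal
(4,5): flips 2 -> legal
(4,6): no bracket -> illegal
(5,3): no bracket -> illegal
(5,5): no bracket -> illegal
(6,3): no bracket -> illegal
(6,4): flips 2 -> legal
(6,5): flips 2 -> legal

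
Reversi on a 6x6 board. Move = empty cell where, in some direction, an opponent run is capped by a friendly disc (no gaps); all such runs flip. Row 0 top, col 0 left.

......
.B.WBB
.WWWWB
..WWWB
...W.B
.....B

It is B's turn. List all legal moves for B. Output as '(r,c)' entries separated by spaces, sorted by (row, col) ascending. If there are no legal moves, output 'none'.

(0,2): flips 2 -> legal
(0,3): no bracket -> illegal
(0,4): no bracket -> illegal
(1,0): no bracket -> illegal
(1,2): flips 3 -> legal
(2,0): flips 4 -> legal
(3,0): no bracket -> illegal
(3,1): flips 4 -> legal
(4,1): flips 2 -> legal
(4,2): flips 2 -> legal
(4,4): flips 4 -> legal
(5,2): flips 2 -> legal
(5,3): no bracket -> illegal
(5,4): no bracket -> illegal

Answer: (0,2) (1,2) (2,0) (3,1) (4,1) (4,2) (4,4) (5,2)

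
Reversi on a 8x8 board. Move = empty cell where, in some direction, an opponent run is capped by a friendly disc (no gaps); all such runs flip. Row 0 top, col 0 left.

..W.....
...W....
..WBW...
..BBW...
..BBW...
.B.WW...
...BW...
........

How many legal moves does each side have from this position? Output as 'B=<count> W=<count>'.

Answer: B=11 W=9

Derivation:
-- B to move --
(0,1): no bracket -> illegal
(0,3): flips 1 -> legal
(0,4): no bracket -> illegal
(1,1): flips 1 -> legal
(1,2): flips 1 -> legal
(1,4): no bracket -> illegal
(1,5): flips 1 -> legal
(2,1): flips 1 -> legal
(2,5): flips 2 -> legal
(3,1): no bracket -> illegal
(3,5): flips 1 -> legal
(4,5): flips 3 -> legal
(5,2): no bracket -> illegal
(5,5): flips 1 -> legal
(6,2): no bracket -> illegal
(6,5): flips 2 -> legal
(7,3): no bracket -> illegal
(7,4): no bracket -> illegal
(7,5): flips 2 -> legal
B mobility = 11
-- W to move --
(1,2): flips 1 -> legal
(1,4): no bracket -> illegal
(2,1): flips 2 -> legal
(3,1): flips 3 -> legal
(4,0): no bracket -> illegal
(4,1): flips 2 -> legal
(5,0): no bracket -> illegal
(5,2): flips 3 -> legal
(6,0): flips 3 -> legal
(6,1): no bracket -> illegal
(6,2): flips 1 -> legal
(7,2): flips 1 -> legal
(7,3): flips 1 -> legal
(7,4): no bracket -> illegal
W mobility = 9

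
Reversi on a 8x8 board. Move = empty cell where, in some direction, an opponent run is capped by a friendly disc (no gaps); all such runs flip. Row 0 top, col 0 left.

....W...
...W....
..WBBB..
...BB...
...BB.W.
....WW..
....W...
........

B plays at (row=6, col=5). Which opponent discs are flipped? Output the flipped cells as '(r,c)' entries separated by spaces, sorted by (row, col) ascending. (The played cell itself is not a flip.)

Answer: (5,4)

Derivation:
Dir NW: opp run (5,4) capped by B -> flip
Dir N: opp run (5,5), next='.' -> no flip
Dir NE: first cell '.' (not opp) -> no flip
Dir W: opp run (6,4), next='.' -> no flip
Dir E: first cell '.' (not opp) -> no flip
Dir SW: first cell '.' (not opp) -> no flip
Dir S: first cell '.' (not opp) -> no flip
Dir SE: first cell '.' (not opp) -> no flip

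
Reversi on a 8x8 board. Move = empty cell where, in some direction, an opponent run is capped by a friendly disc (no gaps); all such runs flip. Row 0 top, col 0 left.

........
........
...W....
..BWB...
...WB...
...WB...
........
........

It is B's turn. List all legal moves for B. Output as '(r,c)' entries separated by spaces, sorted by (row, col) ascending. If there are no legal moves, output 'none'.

(1,2): flips 1 -> legal
(1,3): no bracket -> illegal
(1,4): flips 1 -> legal
(2,2): flips 1 -> legal
(2,4): no bracket -> illegal
(4,2): flips 1 -> legal
(5,2): flips 2 -> legal
(6,2): flips 1 -> legal
(6,3): no bracket -> illegal
(6,4): no bracket -> illegal

Answer: (1,2) (1,4) (2,2) (4,2) (5,2) (6,2)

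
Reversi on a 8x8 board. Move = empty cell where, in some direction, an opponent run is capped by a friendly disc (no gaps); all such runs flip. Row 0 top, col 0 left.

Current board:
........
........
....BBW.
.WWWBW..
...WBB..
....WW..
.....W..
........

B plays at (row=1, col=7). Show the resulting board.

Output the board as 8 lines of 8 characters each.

Place B at (1,7); scan 8 dirs for brackets.
Dir NW: first cell '.' (not opp) -> no flip
Dir N: first cell '.' (not opp) -> no flip
Dir NE: edge -> no flip
Dir W: first cell '.' (not opp) -> no flip
Dir E: edge -> no flip
Dir SW: opp run (2,6) (3,5) capped by B -> flip
Dir S: first cell '.' (not opp) -> no flip
Dir SE: edge -> no flip
All flips: (2,6) (3,5)

Answer: ........
.......B
....BBB.
.WWWBB..
...WBB..
....WW..
.....W..
........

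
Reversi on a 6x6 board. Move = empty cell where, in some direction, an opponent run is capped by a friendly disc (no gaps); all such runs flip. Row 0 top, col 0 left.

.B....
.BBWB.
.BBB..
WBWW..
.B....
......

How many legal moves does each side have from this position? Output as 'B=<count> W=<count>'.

Answer: B=6 W=9

Derivation:
-- B to move --
(0,2): no bracket -> illegal
(0,3): flips 1 -> legal
(0,4): flips 1 -> legal
(2,0): no bracket -> illegal
(2,4): no bracket -> illegal
(3,4): flips 2 -> legal
(4,0): no bracket -> illegal
(4,2): flips 1 -> legal
(4,3): flips 2 -> legal
(4,4): flips 1 -> legal
B mobility = 6
-- W to move --
(0,0): flips 2 -> legal
(0,2): flips 2 -> legal
(0,3): flips 2 -> legal
(0,4): no bracket -> illegal
(0,5): flips 2 -> legal
(1,0): flips 3 -> legal
(1,5): flips 1 -> legal
(2,0): no bracket -> illegal
(2,4): no bracket -> illegal
(2,5): no bracket -> illegal
(3,4): no bracket -> illegal
(4,0): flips 2 -> legal
(4,2): no bracket -> illegal
(5,0): flips 1 -> legal
(5,1): no bracket -> illegal
(5,2): flips 1 -> legal
W mobility = 9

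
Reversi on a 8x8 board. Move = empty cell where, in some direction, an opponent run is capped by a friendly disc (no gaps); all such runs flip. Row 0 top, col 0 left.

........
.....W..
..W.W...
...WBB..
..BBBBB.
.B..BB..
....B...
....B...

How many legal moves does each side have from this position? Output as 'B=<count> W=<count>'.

Answer: B=6 W=5

Derivation:
-- B to move --
(0,4): no bracket -> illegal
(0,5): no bracket -> illegal
(0,6): flips 3 -> legal
(1,1): flips 2 -> legal
(1,2): no bracket -> illegal
(1,3): flips 1 -> legal
(1,4): flips 1 -> legal
(1,6): no bracket -> illegal
(2,1): no bracket -> illegal
(2,3): flips 1 -> legal
(2,5): no bracket -> illegal
(2,6): no bracket -> illegal
(3,1): no bracket -> illegal
(3,2): flips 1 -> legal
B mobility = 6
-- W to move --
(2,3): no bracket -> illegal
(2,5): no bracket -> illegal
(2,6): no bracket -> illegal
(3,1): no bracket -> illegal
(3,2): no bracket -> illegal
(3,6): flips 2 -> legal
(3,7): no bracket -> illegal
(4,0): no bracket -> illegal
(4,1): no bracket -> illegal
(4,7): no bracket -> illegal
(5,0): no bracket -> illegal
(5,2): no bracket -> illegal
(5,3): flips 1 -> legal
(5,6): no bracket -> illegal
(5,7): flips 2 -> legal
(6,0): flips 2 -> legal
(6,1): no bracket -> illegal
(6,2): no bracket -> illegal
(6,3): no bracket -> illegal
(6,5): no bracket -> illegal
(6,6): flips 2 -> legal
(7,3): no bracket -> illegal
(7,5): no bracket -> illegal
W mobility = 5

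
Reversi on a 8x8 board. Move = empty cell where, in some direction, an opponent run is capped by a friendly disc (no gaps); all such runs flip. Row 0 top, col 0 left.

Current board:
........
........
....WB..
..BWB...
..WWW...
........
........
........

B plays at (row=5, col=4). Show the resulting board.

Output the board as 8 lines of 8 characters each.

Place B at (5,4); scan 8 dirs for brackets.
Dir NW: opp run (4,3) capped by B -> flip
Dir N: opp run (4,4) capped by B -> flip
Dir NE: first cell '.' (not opp) -> no flip
Dir W: first cell '.' (not opp) -> no flip
Dir E: first cell '.' (not opp) -> no flip
Dir SW: first cell '.' (not opp) -> no flip
Dir S: first cell '.' (not opp) -> no flip
Dir SE: first cell '.' (not opp) -> no flip
All flips: (4,3) (4,4)

Answer: ........
........
....WB..
..BWB...
..WBB...
....B...
........
........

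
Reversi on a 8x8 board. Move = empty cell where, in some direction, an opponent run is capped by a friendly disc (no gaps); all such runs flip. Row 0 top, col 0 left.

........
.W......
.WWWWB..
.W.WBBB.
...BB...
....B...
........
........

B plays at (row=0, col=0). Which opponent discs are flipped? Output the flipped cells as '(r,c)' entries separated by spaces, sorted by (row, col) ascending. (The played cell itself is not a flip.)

Answer: (1,1) (2,2) (3,3)

Derivation:
Dir NW: edge -> no flip
Dir N: edge -> no flip
Dir NE: edge -> no flip
Dir W: edge -> no flip
Dir E: first cell '.' (not opp) -> no flip
Dir SW: edge -> no flip
Dir S: first cell '.' (not opp) -> no flip
Dir SE: opp run (1,1) (2,2) (3,3) capped by B -> flip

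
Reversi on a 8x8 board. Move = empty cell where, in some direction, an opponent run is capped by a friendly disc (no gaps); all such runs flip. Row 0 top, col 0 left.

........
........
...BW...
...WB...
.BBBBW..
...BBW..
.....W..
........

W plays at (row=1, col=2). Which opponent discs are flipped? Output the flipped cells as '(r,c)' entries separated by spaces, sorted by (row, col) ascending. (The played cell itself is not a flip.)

Dir NW: first cell '.' (not opp) -> no flip
Dir N: first cell '.' (not opp) -> no flip
Dir NE: first cell '.' (not opp) -> no flip
Dir W: first cell '.' (not opp) -> no flip
Dir E: first cell '.' (not opp) -> no flip
Dir SW: first cell '.' (not opp) -> no flip
Dir S: first cell '.' (not opp) -> no flip
Dir SE: opp run (2,3) (3,4) capped by W -> flip

Answer: (2,3) (3,4)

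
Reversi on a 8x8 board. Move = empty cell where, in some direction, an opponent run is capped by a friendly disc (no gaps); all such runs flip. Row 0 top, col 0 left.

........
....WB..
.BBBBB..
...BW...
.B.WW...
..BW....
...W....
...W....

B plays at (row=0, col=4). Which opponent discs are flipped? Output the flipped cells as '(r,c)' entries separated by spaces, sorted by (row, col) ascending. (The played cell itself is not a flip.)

Answer: (1,4)

Derivation:
Dir NW: edge -> no flip
Dir N: edge -> no flip
Dir NE: edge -> no flip
Dir W: first cell '.' (not opp) -> no flip
Dir E: first cell '.' (not opp) -> no flip
Dir SW: first cell '.' (not opp) -> no flip
Dir S: opp run (1,4) capped by B -> flip
Dir SE: first cell 'B' (not opp) -> no flip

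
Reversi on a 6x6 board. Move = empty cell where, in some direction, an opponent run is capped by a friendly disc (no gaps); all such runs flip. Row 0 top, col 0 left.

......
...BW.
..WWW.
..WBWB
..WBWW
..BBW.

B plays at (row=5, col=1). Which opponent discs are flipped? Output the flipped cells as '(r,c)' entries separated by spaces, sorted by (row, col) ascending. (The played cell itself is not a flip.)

Answer: (4,2)

Derivation:
Dir NW: first cell '.' (not opp) -> no flip
Dir N: first cell '.' (not opp) -> no flip
Dir NE: opp run (4,2) capped by B -> flip
Dir W: first cell '.' (not opp) -> no flip
Dir E: first cell 'B' (not opp) -> no flip
Dir SW: edge -> no flip
Dir S: edge -> no flip
Dir SE: edge -> no flip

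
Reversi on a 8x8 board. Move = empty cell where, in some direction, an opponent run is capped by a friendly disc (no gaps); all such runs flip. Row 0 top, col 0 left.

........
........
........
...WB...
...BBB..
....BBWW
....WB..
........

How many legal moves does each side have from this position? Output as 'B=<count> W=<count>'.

Answer: B=8 W=7

Derivation:
-- B to move --
(2,2): flips 1 -> legal
(2,3): flips 1 -> legal
(2,4): no bracket -> illegal
(3,2): flips 1 -> legal
(4,2): no bracket -> illegal
(4,6): no bracket -> illegal
(4,7): flips 1 -> legal
(5,3): no bracket -> illegal
(6,3): flips 1 -> legal
(6,6): no bracket -> illegal
(6,7): flips 1 -> legal
(7,3): flips 1 -> legal
(7,4): flips 1 -> legal
(7,5): no bracket -> illegal
B mobility = 8
-- W to move --
(2,3): flips 2 -> legal
(2,4): flips 3 -> legal
(2,5): no bracket -> illegal
(3,2): no bracket -> illegal
(3,5): flips 1 -> legal
(3,6): no bracket -> illegal
(4,2): no bracket -> illegal
(4,6): flips 1 -> legal
(5,2): no bracket -> illegal
(5,3): flips 3 -> legal
(6,3): no bracket -> illegal
(6,6): flips 3 -> legal
(7,4): flips 1 -> legal
(7,5): no bracket -> illegal
(7,6): no bracket -> illegal
W mobility = 7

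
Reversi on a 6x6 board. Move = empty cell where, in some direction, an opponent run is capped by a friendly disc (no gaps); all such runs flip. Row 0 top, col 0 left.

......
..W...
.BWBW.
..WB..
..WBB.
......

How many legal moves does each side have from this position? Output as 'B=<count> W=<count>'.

Answer: B=8 W=8

Derivation:
-- B to move --
(0,1): flips 1 -> legal
(0,2): no bracket -> illegal
(0,3): flips 1 -> legal
(1,1): flips 1 -> legal
(1,3): no bracket -> illegal
(1,4): no bracket -> illegal
(1,5): flips 1 -> legal
(2,5): flips 1 -> legal
(3,1): flips 1 -> legal
(3,4): no bracket -> illegal
(3,5): no bracket -> illegal
(4,1): flips 2 -> legal
(5,1): flips 1 -> legal
(5,2): no bracket -> illegal
(5,3): no bracket -> illegal
B mobility = 8
-- W to move --
(1,0): flips 1 -> legal
(1,1): no bracket -> illegal
(1,3): no bracket -> illegal
(1,4): flips 1 -> legal
(2,0): flips 1 -> legal
(3,0): flips 1 -> legal
(3,1): no bracket -> illegal
(3,4): flips 2 -> legal
(3,5): no bracket -> illegal
(4,5): flips 2 -> legal
(5,2): no bracket -> illegal
(5,3): no bracket -> illegal
(5,4): flips 1 -> legal
(5,5): flips 2 -> legal
W mobility = 8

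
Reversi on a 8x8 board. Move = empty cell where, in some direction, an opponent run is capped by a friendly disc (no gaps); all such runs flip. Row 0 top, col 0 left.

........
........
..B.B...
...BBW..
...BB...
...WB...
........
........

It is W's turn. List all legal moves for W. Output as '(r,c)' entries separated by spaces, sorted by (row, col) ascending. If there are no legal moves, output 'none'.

(1,1): no bracket -> illegal
(1,2): no bracket -> illegal
(1,3): flips 1 -> legal
(1,4): no bracket -> illegal
(1,5): no bracket -> illegal
(2,1): no bracket -> illegal
(2,3): flips 2 -> legal
(2,5): no bracket -> illegal
(3,1): no bracket -> illegal
(3,2): flips 2 -> legal
(4,2): no bracket -> illegal
(4,5): no bracket -> illegal
(5,2): no bracket -> illegal
(5,5): flips 1 -> legal
(6,3): no bracket -> illegal
(6,4): no bracket -> illegal
(6,5): no bracket -> illegal

Answer: (1,3) (2,3) (3,2) (5,5)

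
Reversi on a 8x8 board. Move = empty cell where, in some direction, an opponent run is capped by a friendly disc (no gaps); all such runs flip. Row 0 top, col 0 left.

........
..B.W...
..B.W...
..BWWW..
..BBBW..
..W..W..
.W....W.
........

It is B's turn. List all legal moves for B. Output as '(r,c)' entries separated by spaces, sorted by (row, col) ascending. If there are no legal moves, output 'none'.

Answer: (0,4) (1,5) (2,3) (2,5) (2,6) (3,6) (4,6) (6,2) (7,0) (7,7)

Derivation:
(0,3): no bracket -> illegal
(0,4): flips 3 -> legal
(0,5): no bracket -> illegal
(1,3): no bracket -> illegal
(1,5): flips 2 -> legal
(2,3): flips 1 -> legal
(2,5): flips 1 -> legal
(2,6): flips 1 -> legal
(3,6): flips 3 -> legal
(4,1): no bracket -> illegal
(4,6): flips 1 -> legal
(5,0): no bracket -> illegal
(5,1): no bracket -> illegal
(5,3): no bracket -> illegal
(5,4): no bracket -> illegal
(5,6): no bracket -> illegal
(5,7): no bracket -> illegal
(6,0): no bracket -> illegal
(6,2): flips 1 -> legal
(6,3): no bracket -> illegal
(6,4): no bracket -> illegal
(6,5): no bracket -> illegal
(6,7): no bracket -> illegal
(7,0): flips 2 -> legal
(7,1): no bracket -> illegal
(7,2): no bracket -> illegal
(7,5): no bracket -> illegal
(7,6): no bracket -> illegal
(7,7): flips 2 -> legal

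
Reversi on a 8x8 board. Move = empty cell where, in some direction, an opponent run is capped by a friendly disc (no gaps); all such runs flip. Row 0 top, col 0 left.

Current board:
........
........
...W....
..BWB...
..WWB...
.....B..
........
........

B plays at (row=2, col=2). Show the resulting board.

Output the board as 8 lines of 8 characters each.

Place B at (2,2); scan 8 dirs for brackets.
Dir NW: first cell '.' (not opp) -> no flip
Dir N: first cell '.' (not opp) -> no flip
Dir NE: first cell '.' (not opp) -> no flip
Dir W: first cell '.' (not opp) -> no flip
Dir E: opp run (2,3), next='.' -> no flip
Dir SW: first cell '.' (not opp) -> no flip
Dir S: first cell 'B' (not opp) -> no flip
Dir SE: opp run (3,3) capped by B -> flip
All flips: (3,3)

Answer: ........
........
..BW....
..BBB...
..WWB...
.....B..
........
........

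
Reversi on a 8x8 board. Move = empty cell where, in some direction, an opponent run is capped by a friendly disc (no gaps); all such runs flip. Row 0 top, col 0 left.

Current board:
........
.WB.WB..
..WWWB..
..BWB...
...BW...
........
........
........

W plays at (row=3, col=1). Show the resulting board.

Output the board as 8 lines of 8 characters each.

Answer: ........
.WB.WB..
..WWWB..
.WWWB...
...BW...
........
........
........

Derivation:
Place W at (3,1); scan 8 dirs for brackets.
Dir NW: first cell '.' (not opp) -> no flip
Dir N: first cell '.' (not opp) -> no flip
Dir NE: first cell 'W' (not opp) -> no flip
Dir W: first cell '.' (not opp) -> no flip
Dir E: opp run (3,2) capped by W -> flip
Dir SW: first cell '.' (not opp) -> no flip
Dir S: first cell '.' (not opp) -> no flip
Dir SE: first cell '.' (not opp) -> no flip
All flips: (3,2)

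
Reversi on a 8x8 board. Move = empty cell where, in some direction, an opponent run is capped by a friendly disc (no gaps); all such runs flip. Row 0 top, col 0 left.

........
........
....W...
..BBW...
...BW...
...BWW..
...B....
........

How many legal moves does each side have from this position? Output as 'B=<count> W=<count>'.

Answer: B=7 W=7

Derivation:
-- B to move --
(1,3): no bracket -> illegal
(1,4): no bracket -> illegal
(1,5): flips 1 -> legal
(2,3): no bracket -> illegal
(2,5): flips 1 -> legal
(3,5): flips 2 -> legal
(4,5): flips 2 -> legal
(4,6): no bracket -> illegal
(5,6): flips 2 -> legal
(6,4): no bracket -> illegal
(6,5): flips 1 -> legal
(6,6): flips 2 -> legal
B mobility = 7
-- W to move --
(2,1): flips 2 -> legal
(2,2): flips 1 -> legal
(2,3): no bracket -> illegal
(3,1): flips 2 -> legal
(4,1): no bracket -> illegal
(4,2): flips 2 -> legal
(5,2): flips 2 -> legal
(6,2): flips 1 -> legal
(6,4): no bracket -> illegal
(7,2): flips 1 -> legal
(7,3): no bracket -> illegal
(7,4): no bracket -> illegal
W mobility = 7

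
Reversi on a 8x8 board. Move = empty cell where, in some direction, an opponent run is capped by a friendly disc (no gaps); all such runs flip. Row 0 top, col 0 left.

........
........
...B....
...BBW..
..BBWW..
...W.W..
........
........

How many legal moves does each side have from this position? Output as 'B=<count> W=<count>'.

-- B to move --
(2,4): no bracket -> illegal
(2,5): no bracket -> illegal
(2,6): no bracket -> illegal
(3,6): flips 1 -> legal
(4,6): flips 2 -> legal
(5,2): no bracket -> illegal
(5,4): flips 1 -> legal
(5,6): flips 1 -> legal
(6,2): no bracket -> illegal
(6,3): flips 1 -> legal
(6,4): flips 1 -> legal
(6,5): no bracket -> illegal
(6,6): flips 2 -> legal
B mobility = 7
-- W to move --
(1,2): flips 2 -> legal
(1,3): flips 3 -> legal
(1,4): no bracket -> illegal
(2,2): flips 1 -> legal
(2,4): flips 1 -> legal
(2,5): no bracket -> illegal
(3,1): flips 1 -> legal
(3,2): flips 2 -> legal
(4,1): flips 2 -> legal
(5,1): no bracket -> illegal
(5,2): no bracket -> illegal
(5,4): no bracket -> illegal
W mobility = 7

Answer: B=7 W=7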